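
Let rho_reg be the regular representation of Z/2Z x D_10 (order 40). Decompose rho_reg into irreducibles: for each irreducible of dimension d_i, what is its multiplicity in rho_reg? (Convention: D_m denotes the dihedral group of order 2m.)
Each irreducible V_i of dimension d_i appears with multiplicity d_i, i.e. rho_reg = (direct sum over all irreducibles V_i) d_i V_i. The irreducible dimensions for Z/2Z x D_10 are 1, 1, 1, 1, 1, 1, 1, 1, 2, 2, 2, 2, 2, 2, 2, 2: 8 irreducibles of dimension 1, each with multiplicity 1; 8 irreducibles of dimension 2, each with multiplicity 2. Total dimension 8*1*1 + 8*2*2 = 40 = |G|.

Solution. General theorem: in the regular representation of a finite group G, each irreducible appears with multiplicity equal to its dimension. Check: dim(rho_reg) = sum d_i^2 = 1 + 1 + 1 + 1 + 1 + 1 + 1 + 1 + 4 + 4 + 4 + 4 + 4 + 4 + 4 + 4 = 40 = |G|.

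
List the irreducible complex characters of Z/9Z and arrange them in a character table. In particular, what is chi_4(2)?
Character table of Z/9Z (irreps indexed chi_0,...,chi_8 with chi_k(m) = zeta_9^(k*m), zeta_9 = exp(2*pi*i/9)):
  irrep \ class  {0} (size 1)  {1} (size 1)    {2} (size 1)    {3} (size 1)    {4} (size 1)    {5} (size 1)    {6} (size 1)    {7} (size 1)    {8} (size 1)  
  chi_0          1             1               1               1               1               1               1               1               1             
  chi_1          1             exp(2*I*pi/9)   exp(4*I*pi/9)   exp(2*I*pi/3)   exp(8*I*pi/9)   exp(-8*I*pi/9)  exp(-2*I*pi/3)  exp(-4*I*pi/9)  exp(-2*I*pi/9)
  chi_2          1             exp(4*I*pi/9)   exp(8*I*pi/9)   exp(-2*I*pi/3)  exp(-2*I*pi/9)  exp(2*I*pi/9)   exp(2*I*pi/3)   exp(-8*I*pi/9)  exp(-4*I*pi/9)
  chi_3          1             exp(2*I*pi/3)   exp(-2*I*pi/3)  1               exp(2*I*pi/3)   exp(-2*I*pi/3)  1               exp(2*I*pi/3)   exp(-2*I*pi/3)
  chi_4          1             exp(8*I*pi/9)   exp(-2*I*pi/9)  exp(2*I*pi/3)   exp(-4*I*pi/9)  exp(4*I*pi/9)   exp(-2*I*pi/3)  exp(2*I*pi/9)   exp(-8*I*pi/9)
  chi_5          1             exp(-8*I*pi/9)  exp(2*I*pi/9)   exp(-2*I*pi/3)  exp(4*I*pi/9)   exp(-4*I*pi/9)  exp(2*I*pi/3)   exp(-2*I*pi/9)  exp(8*I*pi/9) 
  chi_6          1             exp(-2*I*pi/3)  exp(2*I*pi/3)   1               exp(-2*I*pi/3)  exp(2*I*pi/3)   1               exp(-2*I*pi/3)  exp(2*I*pi/3) 
  chi_7          1             exp(-4*I*pi/9)  exp(-8*I*pi/9)  exp(2*I*pi/3)   exp(2*I*pi/9)   exp(-2*I*pi/9)  exp(-2*I*pi/3)  exp(8*I*pi/9)   exp(4*I*pi/9) 
  chi_8          1             exp(-2*I*pi/9)  exp(-4*I*pi/9)  exp(-2*I*pi/3)  exp(-8*I*pi/9)  exp(8*I*pi/9)   exp(2*I*pi/3)   exp(4*I*pi/9)   exp(2*I*pi/9) 

Spot check: chi_4(2) = zeta_9^(4*2) = zeta_9^8 = exp(-2*I*pi/9).

Proof sketch: Z/9Z is abelian, so all 9 irreducible complex representations are 1-dimensional. They are given by chi_k(m) = zeta_9^(k*m) for k = 0,...,8. Row orthogonality: sum_m chi_k(m) conj(chi_l(m)) = 9 * [k = l].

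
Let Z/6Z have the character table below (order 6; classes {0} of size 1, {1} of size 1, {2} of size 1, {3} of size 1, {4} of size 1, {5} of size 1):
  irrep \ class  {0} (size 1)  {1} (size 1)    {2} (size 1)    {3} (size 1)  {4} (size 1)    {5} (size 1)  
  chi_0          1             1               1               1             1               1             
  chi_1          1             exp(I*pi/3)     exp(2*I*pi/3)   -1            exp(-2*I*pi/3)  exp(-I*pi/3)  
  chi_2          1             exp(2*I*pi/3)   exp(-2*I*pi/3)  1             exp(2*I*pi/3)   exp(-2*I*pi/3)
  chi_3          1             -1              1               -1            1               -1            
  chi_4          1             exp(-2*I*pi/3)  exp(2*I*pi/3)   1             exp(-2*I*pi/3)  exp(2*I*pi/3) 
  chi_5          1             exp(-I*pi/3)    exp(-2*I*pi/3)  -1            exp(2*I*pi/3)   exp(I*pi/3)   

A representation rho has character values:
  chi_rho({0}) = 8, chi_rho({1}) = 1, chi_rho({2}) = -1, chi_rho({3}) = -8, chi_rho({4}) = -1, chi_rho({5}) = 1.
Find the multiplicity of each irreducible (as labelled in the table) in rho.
Multiplicities: chi_0: 0, chi_1: 3, chi_2: 0, chi_3: 2, chi_4: 0, chi_5: 3.

Use <chi_rho, chi> = (1/|G|) sum_C |C| * chi_rho(C) * conj(chi(C)) with |G| = 6 for each irreducible chi in the table:
  <chi_rho, chi_0> = (1/6)[1*(8)*conj(1) + 1*(1)*conj(1) + 1*(-1)*conj(1) + 1*(-8)*conj(1) + 1*(-1)*conj(1) + 1*(1)*conj(1)]
      = (1/6)[(8) + (1) + (-1) + (-8) + (-1) + (1)] = 0/6 = 0
  <chi_rho, chi_1> = (1/6)[1*(8)*conj(1) + 1*(1)*conj(exp(I*pi/3)) + 1*(-1)*conj(exp(2*I*pi/3)) + 1*(-8)*conj(-1) + 1*(-1)*conj(exp(-2*I*pi/3)) + 1*(1)*conj(exp(-I*pi/3))]
      = (1/6)[(8) + (3 + 3*exp(-2*I*pi/3) - 2*exp(-I*pi/3)) + (3 + 2*exp(-2*I*pi/3) + 3*exp(2*I*pi/3)) + (8) + (3 + 3*exp(-2*I*pi/3) + 2*exp(2*I*pi/3)) + (3 - 2*exp(I*pi/3) + 3*exp(2*I*pi/3))] = 18/6 = 3
  <chi_rho, chi_2> = (1/6)[1*(8)*conj(1) + 1*(1)*conj(exp(2*I*pi/3)) + 1*(-1)*conj(exp(-2*I*pi/3)) + 1*(-8)*conj(1) + 1*(-1)*conj(exp(2*I*pi/3)) + 1*(1)*conj(exp(-2*I*pi/3))]
      = (1/6)[(8) + (-3 + 3*exp(-I*pi/3) - 2*exp(-2*I*pi/3)) + (3 + 3*exp(-2*I*pi/3) + 2*exp(2*I*pi/3)) + (-8) + (3 + 2*exp(-2*I*pi/3) + 3*exp(2*I*pi/3)) + (-3 - 2*exp(2*I*pi/3) + 3*exp(I*pi/3))] = 0/6 = 0
  <chi_rho, chi_3> = (1/6)[1*(8)*conj(1) + 1*(1)*conj(-1) + 1*(-1)*conj(1) + 1*(-8)*conj(-1) + 1*(-1)*conj(1) + 1*(1)*conj(-1)]
      = (1/6)[(8) + (-1) + (-1) + (8) + (-1) + (-1)] = 12/6 = 2
  <chi_rho, chi_4> = (1/6)[1*(8)*conj(1) + 1*(1)*conj(exp(-2*I*pi/3)) + 1*(-1)*conj(exp(2*I*pi/3)) + 1*(-8)*conj(1) + 1*(-1)*conj(exp(-2*I*pi/3)) + 1*(1)*conj(exp(2*I*pi/3))]
      = (1/6)[(8) + (-3 - 2*exp(2*I*pi/3) + 3*exp(I*pi/3)) + (3 + 2*exp(-2*I*pi/3) + 3*exp(2*I*pi/3)) + (-8) + (3 + 3*exp(-2*I*pi/3) + 2*exp(2*I*pi/3)) + (-3 + 3*exp(-I*pi/3) - 2*exp(-2*I*pi/3))] = 0/6 = 0
  <chi_rho, chi_5> = (1/6)[1*(8)*conj(1) + 1*(1)*conj(exp(-I*pi/3)) + 1*(-1)*conj(exp(-2*I*pi/3)) + 1*(-8)*conj(-1) + 1*(-1)*conj(exp(2*I*pi/3)) + 1*(1)*conj(exp(I*pi/3))]
      = (1/6)[(8) + (3 - 2*exp(I*pi/3) + 3*exp(2*I*pi/3)) + (3 + 3*exp(-2*I*pi/3) + 2*exp(2*I*pi/3)) + (8) + (3 + 2*exp(-2*I*pi/3) + 3*exp(2*I*pi/3)) + (3 + 3*exp(-2*I*pi/3) - 2*exp(-I*pi/3))] = 18/6 = 3
(Exp terms are combined using exp(i*s)*conj(exp(i*t)) = exp(i*(s-t)), and sums of them are collapsed using the identity that for every m > 1 the m distinct m-th roots of unity sum to 0, e.g. 1 + exp(2*I*pi/3) + exp(-2*I*pi/3) = 0.)
Dimension check: dim(rho) = sum (mult * dim) = 0*1 + 3*1 + 0*1 + 2*1 + 0*1 + 3*1 = 8 = chi_rho(e) = 8.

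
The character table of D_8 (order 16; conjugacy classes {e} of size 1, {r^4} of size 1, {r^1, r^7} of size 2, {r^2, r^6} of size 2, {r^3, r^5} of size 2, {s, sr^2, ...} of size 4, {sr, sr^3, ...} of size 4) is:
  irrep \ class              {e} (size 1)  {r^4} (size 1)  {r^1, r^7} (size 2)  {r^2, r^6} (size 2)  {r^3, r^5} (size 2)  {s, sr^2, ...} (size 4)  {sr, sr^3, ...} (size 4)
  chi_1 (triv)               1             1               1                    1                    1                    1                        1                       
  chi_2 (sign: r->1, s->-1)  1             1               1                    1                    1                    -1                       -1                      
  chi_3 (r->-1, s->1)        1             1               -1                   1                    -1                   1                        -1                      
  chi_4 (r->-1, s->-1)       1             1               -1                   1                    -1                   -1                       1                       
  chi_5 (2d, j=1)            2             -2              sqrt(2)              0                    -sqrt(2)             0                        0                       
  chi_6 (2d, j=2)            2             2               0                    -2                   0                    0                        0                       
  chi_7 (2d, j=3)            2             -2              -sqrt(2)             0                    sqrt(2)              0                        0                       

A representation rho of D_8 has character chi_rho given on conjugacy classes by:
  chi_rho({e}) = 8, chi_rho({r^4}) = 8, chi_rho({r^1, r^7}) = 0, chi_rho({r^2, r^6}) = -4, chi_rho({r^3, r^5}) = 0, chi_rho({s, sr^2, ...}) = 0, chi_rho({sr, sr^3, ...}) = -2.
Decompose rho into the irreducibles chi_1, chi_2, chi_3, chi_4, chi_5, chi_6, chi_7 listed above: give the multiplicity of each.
Multiplicities: chi_1: 0, chi_2: 1, chi_3: 1, chi_4: 0, chi_5: 0, chi_6: 3, chi_7: 0.

Details: Use <chi_rho, chi> = (1/|G|) sum_C |C| * chi_rho(C) * conj(chi(C)) with |G| = 16 for each irreducible chi in the table:
  <chi_rho, chi_1> = (1/16)[1*(8)*conj(1) + 1*(8)*conj(1) + 2*(0)*conj(1) + 2*(-4)*conj(1) + 2*(0)*conj(1) + 4*(0)*conj(1) + 4*(-2)*conj(1)]
      = (1/16)[(8) + (8) + (0) + (-8) + (0) + (0) + (-8)] = 0/16 = 0
  <chi_rho, chi_2> = (1/16)[1*(8)*conj(1) + 1*(8)*conj(1) + 2*(0)*conj(1) + 2*(-4)*conj(1) + 2*(0)*conj(1) + 4*(0)*conj(-1) + 4*(-2)*conj(-1)]
      = (1/16)[(8) + (8) + (0) + (-8) + (0) + (0) + (8)] = 16/16 = 1
  <chi_rho, chi_3> = (1/16)[1*(8)*conj(1) + 1*(8)*conj(1) + 2*(0)*conj(-1) + 2*(-4)*conj(1) + 2*(0)*conj(-1) + 4*(0)*conj(1) + 4*(-2)*conj(-1)]
      = (1/16)[(8) + (8) + (0) + (-8) + (0) + (0) + (8)] = 16/16 = 1
  <chi_rho, chi_4> = (1/16)[1*(8)*conj(1) + 1*(8)*conj(1) + 2*(0)*conj(-1) + 2*(-4)*conj(1) + 2*(0)*conj(-1) + 4*(0)*conj(-1) + 4*(-2)*conj(1)]
      = (1/16)[(8) + (8) + (0) + (-8) + (0) + (0) + (-8)] = 0/16 = 0
  <chi_rho, chi_5> = (1/16)[1*(8)*conj(2) + 1*(8)*conj(-2) + 2*(0)*conj(sqrt(2)) + 2*(-4)*conj(0) + 2*(0)*conj(-sqrt(2)) + 4*(0)*conj(0) + 4*(-2)*conj(0)]
      = (1/16)[(16) + (-16) + (0) + (0) + (0) + (0) + (0)] = 0/16 = 0
  <chi_rho, chi_6> = (1/16)[1*(8)*conj(2) + 1*(8)*conj(2) + 2*(0)*conj(0) + 2*(-4)*conj(-2) + 2*(0)*conj(0) + 4*(0)*conj(0) + 4*(-2)*conj(0)]
      = (1/16)[(16) + (16) + (0) + (16) + (0) + (0) + (0)] = 48/16 = 3
  <chi_rho, chi_7> = (1/16)[1*(8)*conj(2) + 1*(8)*conj(-2) + 2*(0)*conj(-sqrt(2)) + 2*(-4)*conj(0) + 2*(0)*conj(sqrt(2)) + 4*(0)*conj(0) + 4*(-2)*conj(0)]
      = (1/16)[(16) + (-16) + (0) + (0) + (0) + (0) + (0)] = 0/16 = 0
Dimension check: dim(rho) = sum (mult * dim) = 0*1 + 1*1 + 1*1 + 0*1 + 0*2 + 3*2 + 0*2 = 8 = chi_rho(e) = 8.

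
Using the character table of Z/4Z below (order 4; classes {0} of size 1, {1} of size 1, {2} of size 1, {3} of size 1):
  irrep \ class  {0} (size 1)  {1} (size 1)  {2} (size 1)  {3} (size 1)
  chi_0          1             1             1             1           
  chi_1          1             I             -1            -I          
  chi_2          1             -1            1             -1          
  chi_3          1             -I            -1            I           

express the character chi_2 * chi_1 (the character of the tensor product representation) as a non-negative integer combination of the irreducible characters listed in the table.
chi_2 tensor chi_1 = chi_3 (all other irreducibles have multiplicity 0).

Proof sketch: The character of a tensor product is the pointwise product (chi_2 * chi_1)(C) = chi_2(C) * chi_1(C):
  {0}: (1)*(1), {1}: (-1)*(I), {2}: (1)*(-1), {3}: (-1)*(-I)
so (chi_2 * chi_1) takes values
  {0} -> 1, {1} -> -I, {2} -> -1, {3} -> I.
Now take the inner product of this character with each irreducible chi from the table, <chi_2*chi_1, chi> = (1/4) sum_C |C| (chi_2*chi_1)(C) conj(chi(C)):
  <chi_2*chi_1, chi_0> = (1/4)[1*(1)*conj(1) + 1*(-I)*conj(1) + 1*(-1)*conj(1) + 1*(I)*conj(1)]
      = (1/4)[(1) + (-I) + (-1) + (I)] = 0/4 = 0
  <chi_2*chi_1, chi_1> = (1/4)[1*(1)*conj(1) + 1*(-I)*conj(I) + 1*(-1)*conj(-1) + 1*(I)*conj(-I)]
      = (1/4)[(1) + (-1) + (1) + (-1)] = 0/4 = 0
  <chi_2*chi_1, chi_2> = (1/4)[1*(1)*conj(1) + 1*(-I)*conj(-1) + 1*(-1)*conj(1) + 1*(I)*conj(-1)]
      = (1/4)[(1) + (I) + (-1) + (-I)] = 0/4 = 0
  <chi_2*chi_1, chi_3> = (1/4)[1*(1)*conj(1) + 1*(-I)*conj(-I) + 1*(-1)*conj(-1) + 1*(I)*conj(I)]
      = (1/4)[(1) + (1) + (1) + (1)] = 4/4 = 1
(Exp terms are combined using exp(i*s)*conj(exp(i*t)) = exp(i*(s-t)), and sums of them are collapsed using the identity that for every m > 1 the m distinct m-th roots of unity sum to 0, e.g. 1 + exp(2*I*pi/3) + exp(-2*I*pi/3) = 0.)
Hence the multiplicities are chi_3: 1. Dimension check: dim(chi_2)*dim(chi_1) = 1*1 = 1 and sum (mult * dim) = 1*1 = 1.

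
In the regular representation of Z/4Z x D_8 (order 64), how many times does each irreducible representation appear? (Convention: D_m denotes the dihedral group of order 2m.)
Each irreducible V_i of dimension d_i appears with multiplicity d_i, i.e. rho_reg = (direct sum over all irreducibles V_i) d_i V_i. The irreducible dimensions for Z/4Z x D_8 are 1, 1, 1, 1, 1, 1, 1, 1, 1, 1, 1, 1, 1, 1, 1, 1, 2, 2, 2, 2, 2, 2, 2, 2, 2, 2, 2, 2: 16 irreducibles of dimension 1, each with multiplicity 1; 12 irreducibles of dimension 2, each with multiplicity 2. Total dimension 16*1*1 + 12*2*2 = 64 = |G|.

Working: General theorem: in the regular representation of a finite group G, each irreducible appears with multiplicity equal to its dimension. Check: dim(rho_reg) = sum d_i^2 = 1 + 1 + 1 + 1 + 1 + 1 + 1 + 1 + 1 + 1 + 1 + 1 + 1 + 1 + 1 + 1 + 4 + 4 + 4 + 4 + 4 + 4 + 4 + 4 + 4 + 4 + 4 + 4 = 64 = |G|.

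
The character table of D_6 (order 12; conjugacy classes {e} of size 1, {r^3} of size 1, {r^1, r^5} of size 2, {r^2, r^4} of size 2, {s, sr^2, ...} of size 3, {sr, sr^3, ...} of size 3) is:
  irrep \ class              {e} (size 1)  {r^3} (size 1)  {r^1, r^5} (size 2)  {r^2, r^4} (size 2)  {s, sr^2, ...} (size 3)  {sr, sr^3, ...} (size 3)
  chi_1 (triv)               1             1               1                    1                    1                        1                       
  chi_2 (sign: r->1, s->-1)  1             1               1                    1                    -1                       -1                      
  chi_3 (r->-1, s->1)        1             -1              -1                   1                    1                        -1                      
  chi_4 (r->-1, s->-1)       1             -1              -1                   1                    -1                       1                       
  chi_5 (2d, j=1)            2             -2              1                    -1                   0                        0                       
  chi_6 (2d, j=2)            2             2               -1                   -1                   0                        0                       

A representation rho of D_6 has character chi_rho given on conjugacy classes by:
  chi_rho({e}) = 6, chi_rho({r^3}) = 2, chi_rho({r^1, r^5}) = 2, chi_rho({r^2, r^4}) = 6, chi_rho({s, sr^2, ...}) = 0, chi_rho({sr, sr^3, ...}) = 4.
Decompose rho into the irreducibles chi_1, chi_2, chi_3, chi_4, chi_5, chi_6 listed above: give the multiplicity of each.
Multiplicities: chi_1: 3, chi_2: 1, chi_3: 0, chi_4: 2, chi_5: 0, chi_6: 0.

Details: Use <chi_rho, chi> = (1/|G|) sum_C |C| * chi_rho(C) * conj(chi(C)) with |G| = 12 for each irreducible chi in the table:
  <chi_rho, chi_1> = (1/12)[1*(6)*conj(1) + 1*(2)*conj(1) + 2*(2)*conj(1) + 2*(6)*conj(1) + 3*(0)*conj(1) + 3*(4)*conj(1)]
      = (1/12)[(6) + (2) + (4) + (12) + (0) + (12)] = 36/12 = 3
  <chi_rho, chi_2> = (1/12)[1*(6)*conj(1) + 1*(2)*conj(1) + 2*(2)*conj(1) + 2*(6)*conj(1) + 3*(0)*conj(-1) + 3*(4)*conj(-1)]
      = (1/12)[(6) + (2) + (4) + (12) + (0) + (-12)] = 12/12 = 1
  <chi_rho, chi_3> = (1/12)[1*(6)*conj(1) + 1*(2)*conj(-1) + 2*(2)*conj(-1) + 2*(6)*conj(1) + 3*(0)*conj(1) + 3*(4)*conj(-1)]
      = (1/12)[(6) + (-2) + (-4) + (12) + (0) + (-12)] = 0/12 = 0
  <chi_rho, chi_4> = (1/12)[1*(6)*conj(1) + 1*(2)*conj(-1) + 2*(2)*conj(-1) + 2*(6)*conj(1) + 3*(0)*conj(-1) + 3*(4)*conj(1)]
      = (1/12)[(6) + (-2) + (-4) + (12) + (0) + (12)] = 24/12 = 2
  <chi_rho, chi_5> = (1/12)[1*(6)*conj(2) + 1*(2)*conj(-2) + 2*(2)*conj(1) + 2*(6)*conj(-1) + 3*(0)*conj(0) + 3*(4)*conj(0)]
      = (1/12)[(12) + (-4) + (4) + (-12) + (0) + (0)] = 0/12 = 0
  <chi_rho, chi_6> = (1/12)[1*(6)*conj(2) + 1*(2)*conj(2) + 2*(2)*conj(-1) + 2*(6)*conj(-1) + 3*(0)*conj(0) + 3*(4)*conj(0)]
      = (1/12)[(12) + (4) + (-4) + (-12) + (0) + (0)] = 0/12 = 0
Dimension check: dim(rho) = sum (mult * dim) = 3*1 + 1*1 + 0*1 + 2*1 + 0*2 + 0*2 = 6 = chi_rho(e) = 6.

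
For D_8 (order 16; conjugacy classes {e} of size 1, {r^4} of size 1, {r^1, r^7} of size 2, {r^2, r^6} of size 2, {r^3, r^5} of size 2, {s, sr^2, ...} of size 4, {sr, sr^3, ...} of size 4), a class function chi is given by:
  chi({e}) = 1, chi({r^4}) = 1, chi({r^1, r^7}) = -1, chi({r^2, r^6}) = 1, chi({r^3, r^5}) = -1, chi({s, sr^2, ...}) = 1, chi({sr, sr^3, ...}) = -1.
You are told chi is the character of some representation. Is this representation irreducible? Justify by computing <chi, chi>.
Irreducible: <chi, chi> = 1.

Reasoning: <chi, chi> = (1/|G|) sum_C |C| * |chi(C)|^2 = (1/16)[1*|1|^2 + 1*|1|^2 + 2*|-1|^2 + 2*|1|^2 + 2*|-1|^2 + 4*|1|^2 + 4*|-1|^2]
  = (1/16)[(1) + (1) + (2) + (2) + (2) + (4) + (4)] = 16/16 = 1.
A character is irreducible iff <chi, chi> = 1, so this representation is irreducible.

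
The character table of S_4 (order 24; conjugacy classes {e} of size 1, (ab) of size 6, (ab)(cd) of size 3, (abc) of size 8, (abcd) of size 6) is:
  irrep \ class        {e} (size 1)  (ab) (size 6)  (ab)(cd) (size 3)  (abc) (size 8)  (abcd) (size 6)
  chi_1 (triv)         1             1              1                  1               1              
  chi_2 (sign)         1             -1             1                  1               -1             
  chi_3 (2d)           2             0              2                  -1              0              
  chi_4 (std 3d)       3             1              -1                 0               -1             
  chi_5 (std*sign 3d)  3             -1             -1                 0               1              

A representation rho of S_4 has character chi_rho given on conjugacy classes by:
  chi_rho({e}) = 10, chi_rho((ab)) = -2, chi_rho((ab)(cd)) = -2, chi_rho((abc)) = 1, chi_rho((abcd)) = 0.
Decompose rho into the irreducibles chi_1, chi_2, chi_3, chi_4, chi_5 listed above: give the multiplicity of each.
Multiplicities: chi_1: 0, chi_2: 1, chi_3: 0, chi_4: 1, chi_5: 2.

Reasoning: Use <chi_rho, chi> = (1/|G|) sum_C |C| * chi_rho(C) * conj(chi(C)) with |G| = 24 for each irreducible chi in the table:
  <chi_rho, chi_1> = (1/24)[1*(10)*conj(1) + 6*(-2)*conj(1) + 3*(-2)*conj(1) + 8*(1)*conj(1) + 6*(0)*conj(1)]
      = (1/24)[(10) + (-12) + (-6) + (8) + (0)] = 0/24 = 0
  <chi_rho, chi_2> = (1/24)[1*(10)*conj(1) + 6*(-2)*conj(-1) + 3*(-2)*conj(1) + 8*(1)*conj(1) + 6*(0)*conj(-1)]
      = (1/24)[(10) + (12) + (-6) + (8) + (0)] = 24/24 = 1
  <chi_rho, chi_3> = (1/24)[1*(10)*conj(2) + 6*(-2)*conj(0) + 3*(-2)*conj(2) + 8*(1)*conj(-1) + 6*(0)*conj(0)]
      = (1/24)[(20) + (0) + (-12) + (-8) + (0)] = 0/24 = 0
  <chi_rho, chi_4> = (1/24)[1*(10)*conj(3) + 6*(-2)*conj(1) + 3*(-2)*conj(-1) + 8*(1)*conj(0) + 6*(0)*conj(-1)]
      = (1/24)[(30) + (-12) + (6) + (0) + (0)] = 24/24 = 1
  <chi_rho, chi_5> = (1/24)[1*(10)*conj(3) + 6*(-2)*conj(-1) + 3*(-2)*conj(-1) + 8*(1)*conj(0) + 6*(0)*conj(1)]
      = (1/24)[(30) + (12) + (6) + (0) + (0)] = 48/24 = 2
Dimension check: dim(rho) = sum (mult * dim) = 0*1 + 1*1 + 0*2 + 1*3 + 2*3 = 10 = chi_rho(e) = 10.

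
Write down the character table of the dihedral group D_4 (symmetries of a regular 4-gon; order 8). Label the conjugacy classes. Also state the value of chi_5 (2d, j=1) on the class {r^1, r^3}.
Conjugacy classes: {e} of size 1, {r^2} of size 1, {r^1, r^3} of size 2, {s, sr^2, ...} of size 2, {sr, sr^3, ...} of size 2.
Character table:
  irrep \ class              {e} (size 1)  {r^2} (size 1)  {r^1, r^3} (size 2)  {s, sr^2, ...} (size 2)  {sr, sr^3, ...} (size 2)
  chi_1 (triv)               1             1               1                    1                        1                       
  chi_2 (sign: r->1, s->-1)  1             1               1                    -1                       -1                      
  chi_3 (r->-1, s->1)        1             1               -1                   1                        -1                      
  chi_4 (r->-1, s->-1)       1             1               -1                   -1                       1                       
  chi_5 (2d, j=1)            2             -2              0                    0                        0                       

Spot check: chi_5 (2d, j=1) on {r^1, r^3} = 0.

Details: D_4 has order 2*4 = 8 with 5 conjugacy classes, hence 5 irreducibles. Sum of squared dims 1 + 1 + 1 + 1 + 4 = 8 = |G|. Linear characters come from the abelianisation; the 2-dimensional irreps have character r^k -> 2*cos(2*pi*j*k/4), reflections -> 0.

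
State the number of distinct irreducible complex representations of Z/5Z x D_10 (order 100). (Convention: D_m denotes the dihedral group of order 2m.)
40

Explanation: The number of irreducible complex representations of a finite group equals its number of conjugacy classes. For a direct product, #classes(G x H) = #classes(G) * #classes(H). Z/5Z has 5 classes (abelian), D_10 has 8 classes, so 5 * 8 = 40, so Z/5Z x D_10 (order 100) has exactly 40 irreducible complex representations.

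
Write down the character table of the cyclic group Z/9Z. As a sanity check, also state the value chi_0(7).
Character table of Z/9Z (irreps indexed chi_0,...,chi_8 with chi_k(m) = zeta_9^(k*m), zeta_9 = exp(2*pi*i/9)):
  irrep \ class  {0} (size 1)  {1} (size 1)    {2} (size 1)    {3} (size 1)    {4} (size 1)    {5} (size 1)    {6} (size 1)    {7} (size 1)    {8} (size 1)  
  chi_0          1             1               1               1               1               1               1               1               1             
  chi_1          1             exp(2*I*pi/9)   exp(4*I*pi/9)   exp(2*I*pi/3)   exp(8*I*pi/9)   exp(-8*I*pi/9)  exp(-2*I*pi/3)  exp(-4*I*pi/9)  exp(-2*I*pi/9)
  chi_2          1             exp(4*I*pi/9)   exp(8*I*pi/9)   exp(-2*I*pi/3)  exp(-2*I*pi/9)  exp(2*I*pi/9)   exp(2*I*pi/3)   exp(-8*I*pi/9)  exp(-4*I*pi/9)
  chi_3          1             exp(2*I*pi/3)   exp(-2*I*pi/3)  1               exp(2*I*pi/3)   exp(-2*I*pi/3)  1               exp(2*I*pi/3)   exp(-2*I*pi/3)
  chi_4          1             exp(8*I*pi/9)   exp(-2*I*pi/9)  exp(2*I*pi/3)   exp(-4*I*pi/9)  exp(4*I*pi/9)   exp(-2*I*pi/3)  exp(2*I*pi/9)   exp(-8*I*pi/9)
  chi_5          1             exp(-8*I*pi/9)  exp(2*I*pi/9)   exp(-2*I*pi/3)  exp(4*I*pi/9)   exp(-4*I*pi/9)  exp(2*I*pi/3)   exp(-2*I*pi/9)  exp(8*I*pi/9) 
  chi_6          1             exp(-2*I*pi/3)  exp(2*I*pi/3)   1               exp(-2*I*pi/3)  exp(2*I*pi/3)   1               exp(-2*I*pi/3)  exp(2*I*pi/3) 
  chi_7          1             exp(-4*I*pi/9)  exp(-8*I*pi/9)  exp(2*I*pi/3)   exp(2*I*pi/9)   exp(-2*I*pi/9)  exp(-2*I*pi/3)  exp(8*I*pi/9)   exp(4*I*pi/9) 
  chi_8          1             exp(-2*I*pi/9)  exp(-4*I*pi/9)  exp(-2*I*pi/3)  exp(-8*I*pi/9)  exp(8*I*pi/9)   exp(2*I*pi/3)   exp(4*I*pi/9)   exp(2*I*pi/9) 

Spot check: chi_0(7) = zeta_9^(0*7) = zeta_9^0 = 1.

Argument: Z/9Z is abelian, so all 9 irreducible complex representations are 1-dimensional. They are given by chi_k(m) = zeta_9^(k*m) for k = 0,...,8. Row orthogonality: sum_m chi_k(m) conj(chi_l(m)) = 9 * [k = l].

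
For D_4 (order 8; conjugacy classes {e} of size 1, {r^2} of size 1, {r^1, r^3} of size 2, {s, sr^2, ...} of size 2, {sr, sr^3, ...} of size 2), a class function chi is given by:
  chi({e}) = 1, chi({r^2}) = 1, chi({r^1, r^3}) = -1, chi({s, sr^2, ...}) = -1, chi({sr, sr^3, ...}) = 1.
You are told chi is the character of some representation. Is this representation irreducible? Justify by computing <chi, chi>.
Irreducible: <chi, chi> = 1.

Explanation: <chi, chi> = (1/|G|) sum_C |C| * |chi(C)|^2 = (1/8)[1*|1|^2 + 1*|1|^2 + 2*|-1|^2 + 2*|-1|^2 + 2*|1|^2]
  = (1/8)[(1) + (1) + (2) + (2) + (2)] = 8/8 = 1.
A character is irreducible iff <chi, chi> = 1, so this representation is irreducible.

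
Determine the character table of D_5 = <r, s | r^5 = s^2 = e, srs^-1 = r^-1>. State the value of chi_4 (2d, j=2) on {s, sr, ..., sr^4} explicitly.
Conjugacy classes: {e} of size 1, {r^1, r^4} of size 2, {r^2, r^3} of size 2, {s, sr, ..., sr^4} of size 5.
Character table:
  irrep \ class              {e} (size 1)  {r^1, r^4} (size 2)  {r^2, r^3} (size 2)  {s, sr, ..., sr^4} (size 5)
  chi_1 (triv)               1             1                    1                    1                          
  chi_2 (sign: r->1, s->-1)  1             1                    1                    -1                         
  chi_3 (2d, j=1)            2             -1/2 + sqrt(5)/2     -sqrt(5)/2 - 1/2     0                          
  chi_4 (2d, j=2)            2             -sqrt(5)/2 - 1/2     -1/2 + sqrt(5)/2     0                          

Spot check: chi_4 (2d, j=2) on {s, sr, ..., sr^4} = 0.

Details: D_5 has order 2*5 = 10 with 4 conjugacy classes, hence 4 irreducibles. Sum of squared dims 1 + 1 + 4 + 4 = 10 = |G|. Linear characters come from the abelianisation; the 2-dimensional irreps have character r^k -> 2*cos(2*pi*j*k/5), reflections -> 0.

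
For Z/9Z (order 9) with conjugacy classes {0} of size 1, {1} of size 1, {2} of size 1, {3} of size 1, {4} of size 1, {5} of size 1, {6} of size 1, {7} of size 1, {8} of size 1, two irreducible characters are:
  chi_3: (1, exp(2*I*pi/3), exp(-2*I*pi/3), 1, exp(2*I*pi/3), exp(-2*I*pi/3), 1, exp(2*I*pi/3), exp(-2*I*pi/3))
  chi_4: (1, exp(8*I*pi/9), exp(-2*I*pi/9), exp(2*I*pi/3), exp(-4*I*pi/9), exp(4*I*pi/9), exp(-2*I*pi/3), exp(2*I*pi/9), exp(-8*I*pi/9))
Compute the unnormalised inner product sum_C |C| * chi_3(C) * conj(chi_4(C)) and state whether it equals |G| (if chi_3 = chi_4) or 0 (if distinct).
Sum = 0; so <chi_3, chi_4> = 0 (distinct irreducibles are orthogonal).

Why: Compute term by term over conjugacy classes (|C| * chi_3(C) * conj(chi_4(C))):
  1*(1)*conj(1) + 1*(exp(2*I*pi/3))*conj(exp(8*I*pi/9)) + 1*(exp(-2*I*pi/3))*conj(exp(-2*I*pi/9)) + 1*(1)*conj(exp(2*I*pi/3)) + 1*(exp(2*I*pi/3))*conj(exp(-4*I*pi/9)) + 1*(exp(-2*I*pi/3))*conj(exp(4*I*pi/9)) + 1*(1)*conj(exp(-2*I*pi/3)) + 1*(exp(2*I*pi/3))*conj(exp(2*I*pi/9)) + 1*(exp(-2*I*pi/3))*conj(exp(-8*I*pi/9))
  = (1) + (exp(-2*I*pi/9)) + (exp(-4*I*pi/9)) + (exp(-2*I*pi/3)) + (exp(-8*I*pi/9)) + (exp(8*I*pi/9)) + (exp(2*I*pi/3)) + (exp(4*I*pi/9)) + (exp(2*I*pi/9))
  = 0.
(Exp terms are combined using exp(i*s)*conj(exp(i*t)) = exp(i*(s-t)), and sums of them are collapsed using the identity that for every m > 1 the m distinct m-th roots of unity sum to 0, e.g. 1 + exp(2*I*pi/3) + exp(-2*I*pi/3) = 0.)
Dividing by |G| = 9 gives 0/9 = 0, matching the row-orthogonality relation <chi_3, chi_4> = [chi_3 = chi_4].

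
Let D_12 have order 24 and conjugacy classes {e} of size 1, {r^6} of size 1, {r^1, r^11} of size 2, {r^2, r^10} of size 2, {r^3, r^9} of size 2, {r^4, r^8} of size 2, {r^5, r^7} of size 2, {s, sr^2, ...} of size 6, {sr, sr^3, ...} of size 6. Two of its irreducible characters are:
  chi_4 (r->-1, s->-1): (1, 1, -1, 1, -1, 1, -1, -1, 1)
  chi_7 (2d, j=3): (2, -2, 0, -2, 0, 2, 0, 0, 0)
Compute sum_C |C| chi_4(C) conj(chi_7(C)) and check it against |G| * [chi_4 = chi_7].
Sum = 0; so <chi_4, chi_7> = 0 (distinct irreducibles are orthogonal).

Explanation: Compute term by term over conjugacy classes (|C| * chi_4(C) * conj(chi_7(C))):
  1*(1)*conj(2) + 1*(1)*conj(-2) + 2*(-1)*conj(0) + 2*(1)*conj(-2) + 2*(-1)*conj(0) + 2*(1)*conj(2) + 2*(-1)*conj(0) + 6*(-1)*conj(0) + 6*(1)*conj(0)
  = (2) + (-2) + (0) + (-4) + (0) + (4) + (0) + (0) + (0)
  = 0.
Dividing by |G| = 24 gives 0/24 = 0, matching the row-orthogonality relation <chi_4, chi_7> = [chi_4 = chi_7].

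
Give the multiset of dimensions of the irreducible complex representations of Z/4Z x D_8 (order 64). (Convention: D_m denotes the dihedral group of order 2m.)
Dimensions: 1, 1, 1, 1, 1, 1, 1, 1, 1, 1, 1, 1, 1, 1, 1, 1, 2, 2, 2, 2, 2, 2, 2, 2, 2, 2, 2, 2

There are 28 irreducibles (= number of conjugacy classes). Their dimensions d_i satisfy sum d_i^2 = |G| = 64: 1 + 1 + 1 + 1 + 1 + 1 + 1 + 1 + 1 + 1 + 1 + 1 + 1 + 1 + 1 + 1 + 4 + 4 + 4 + 4 + 4 + 4 + 4 + 4 + 4 + 4 + 4 + 4 = 64. (For the product with Z/4Z: each of the 4 1-dim characters of Z/4Z tensors with each irrep of D_8, giving 4 copies of each D_8-dimension.)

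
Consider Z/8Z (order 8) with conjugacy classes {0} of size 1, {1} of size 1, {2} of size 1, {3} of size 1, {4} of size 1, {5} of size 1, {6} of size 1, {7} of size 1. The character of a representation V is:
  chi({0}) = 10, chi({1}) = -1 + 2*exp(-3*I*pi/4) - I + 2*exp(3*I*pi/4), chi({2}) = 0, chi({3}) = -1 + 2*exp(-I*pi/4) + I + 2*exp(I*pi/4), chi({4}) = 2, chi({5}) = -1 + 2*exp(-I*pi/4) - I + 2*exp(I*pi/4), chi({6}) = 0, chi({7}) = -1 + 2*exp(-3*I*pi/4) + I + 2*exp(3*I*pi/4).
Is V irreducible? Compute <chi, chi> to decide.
Not irreducible (reducible): <chi, chi> = 18 > 1.

Argument: <chi, chi> = (1/|G|) sum_C |C| * |chi(C)|^2 = (1/8)[1*|10|^2 + 1*|-1 + 2*exp(-3*I*pi/4) - I + 2*exp(3*I*pi/4)|^2 + 1*|0|^2 + 1*|-1 + 2*exp(-I*pi/4) + I + 2*exp(I*pi/4)|^2 + 1*|2|^2 + 1*|-1 + 2*exp(-I*pi/4) - I + 2*exp(I*pi/4)|^2 + 1*|0|^2 + 1*|-1 + 2*exp(-3*I*pi/4) + I + 2*exp(3*I*pi/4)|^2]
  = (1/8)[(100) + (10 - 4*exp(3*I*pi/4) - 4*exp(-3*I*pi/4)) + (0) + (10 - 4*exp(I*pi/4) - 4*exp(-I*pi/4)) + (4) + (10 - 4*exp(I*pi/4) - 4*exp(-I*pi/4)) + (0) + (10 - 4*exp(3*I*pi/4) - 4*exp(-3*I*pi/4))] = 144/8 = 18.
(Exp terms are combined using exp(i*s)*conj(exp(i*t)) = exp(i*(s-t)), and sums of them are collapsed using the identity that for every m > 1 the m distinct m-th roots of unity sum to 0, e.g. 1 + exp(2*I*pi/3) + exp(-2*I*pi/3) = 0.)
A character is irreducible iff <chi, chi> = 1, so this representation is reducible.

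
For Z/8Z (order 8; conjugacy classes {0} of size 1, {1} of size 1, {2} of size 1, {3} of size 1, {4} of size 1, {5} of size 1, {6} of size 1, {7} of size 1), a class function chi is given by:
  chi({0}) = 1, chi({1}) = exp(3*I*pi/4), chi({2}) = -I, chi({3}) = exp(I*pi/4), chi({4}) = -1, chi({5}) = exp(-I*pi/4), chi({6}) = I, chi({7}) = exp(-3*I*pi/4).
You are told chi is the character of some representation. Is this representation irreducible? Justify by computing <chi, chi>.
Irreducible: <chi, chi> = 1.

Reasoning: <chi, chi> = (1/|G|) sum_C |C| * |chi(C)|^2 = (1/8)[1*|1|^2 + 1*|exp(3*I*pi/4)|^2 + 1*|-I|^2 + 1*|exp(I*pi/4)|^2 + 1*|-1|^2 + 1*|exp(-I*pi/4)|^2 + 1*|I|^2 + 1*|exp(-3*I*pi/4)|^2]
  = (1/8)[(1) + (1) + (1) + (1) + (1) + (1) + (1) + (1)] = 8/8 = 1.
(Exp terms are combined using exp(i*s)*conj(exp(i*t)) = exp(i*(s-t)), and sums of them are collapsed using the identity that for every m > 1 the m distinct m-th roots of unity sum to 0, e.g. 1 + exp(2*I*pi/3) + exp(-2*I*pi/3) = 0.)
A character is irreducible iff <chi, chi> = 1, so this representation is irreducible.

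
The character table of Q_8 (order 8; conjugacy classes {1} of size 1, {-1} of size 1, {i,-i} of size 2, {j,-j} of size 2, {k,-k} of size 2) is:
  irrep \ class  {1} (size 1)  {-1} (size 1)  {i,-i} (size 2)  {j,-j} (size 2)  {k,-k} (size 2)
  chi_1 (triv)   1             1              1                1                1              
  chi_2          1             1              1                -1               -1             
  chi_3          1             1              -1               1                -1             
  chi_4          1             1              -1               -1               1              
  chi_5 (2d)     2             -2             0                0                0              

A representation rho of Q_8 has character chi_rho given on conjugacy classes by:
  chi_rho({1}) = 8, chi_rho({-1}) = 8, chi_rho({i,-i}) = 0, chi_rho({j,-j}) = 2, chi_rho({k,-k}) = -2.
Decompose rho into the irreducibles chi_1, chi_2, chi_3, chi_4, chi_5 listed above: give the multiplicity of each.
Multiplicities: chi_1: 2, chi_2: 2, chi_3: 3, chi_4: 1, chi_5: 0.

Explanation: Use <chi_rho, chi> = (1/|G|) sum_C |C| * chi_rho(C) * conj(chi(C)) with |G| = 8 for each irreducible chi in the table:
  <chi_rho, chi_1> = (1/8)[1*(8)*conj(1) + 1*(8)*conj(1) + 2*(0)*conj(1) + 2*(2)*conj(1) + 2*(-2)*conj(1)]
      = (1/8)[(8) + (8) + (0) + (4) + (-4)] = 16/8 = 2
  <chi_rho, chi_2> = (1/8)[1*(8)*conj(1) + 1*(8)*conj(1) + 2*(0)*conj(1) + 2*(2)*conj(-1) + 2*(-2)*conj(-1)]
      = (1/8)[(8) + (8) + (0) + (-4) + (4)] = 16/8 = 2
  <chi_rho, chi_3> = (1/8)[1*(8)*conj(1) + 1*(8)*conj(1) + 2*(0)*conj(-1) + 2*(2)*conj(1) + 2*(-2)*conj(-1)]
      = (1/8)[(8) + (8) + (0) + (4) + (4)] = 24/8 = 3
  <chi_rho, chi_4> = (1/8)[1*(8)*conj(1) + 1*(8)*conj(1) + 2*(0)*conj(-1) + 2*(2)*conj(-1) + 2*(-2)*conj(1)]
      = (1/8)[(8) + (8) + (0) + (-4) + (-4)] = 8/8 = 1
  <chi_rho, chi_5> = (1/8)[1*(8)*conj(2) + 1*(8)*conj(-2) + 2*(0)*conj(0) + 2*(2)*conj(0) + 2*(-2)*conj(0)]
      = (1/8)[(16) + (-16) + (0) + (0) + (0)] = 0/8 = 0
Dimension check: dim(rho) = sum (mult * dim) = 2*1 + 2*1 + 3*1 + 1*1 + 0*2 = 8 = chi_rho(e) = 8.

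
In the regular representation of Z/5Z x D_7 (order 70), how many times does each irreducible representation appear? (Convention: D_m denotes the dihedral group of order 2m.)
Each irreducible V_i of dimension d_i appears with multiplicity d_i, i.e. rho_reg = (direct sum over all irreducibles V_i) d_i V_i. The irreducible dimensions for Z/5Z x D_7 are 1, 1, 1, 1, 1, 1, 1, 1, 1, 1, 2, 2, 2, 2, 2, 2, 2, 2, 2, 2, 2, 2, 2, 2, 2: 10 irreducibles of dimension 1, each with multiplicity 1; 15 irreducibles of dimension 2, each with multiplicity 2. Total dimension 10*1*1 + 15*2*2 = 70 = |G|.

Why: General theorem: in the regular representation of a finite group G, each irreducible appears with multiplicity equal to its dimension. Check: dim(rho_reg) = sum d_i^2 = 1 + 1 + 1 + 1 + 1 + 1 + 1 + 1 + 1 + 1 + 4 + 4 + 4 + 4 + 4 + 4 + 4 + 4 + 4 + 4 + 4 + 4 + 4 + 4 + 4 = 70 = |G|.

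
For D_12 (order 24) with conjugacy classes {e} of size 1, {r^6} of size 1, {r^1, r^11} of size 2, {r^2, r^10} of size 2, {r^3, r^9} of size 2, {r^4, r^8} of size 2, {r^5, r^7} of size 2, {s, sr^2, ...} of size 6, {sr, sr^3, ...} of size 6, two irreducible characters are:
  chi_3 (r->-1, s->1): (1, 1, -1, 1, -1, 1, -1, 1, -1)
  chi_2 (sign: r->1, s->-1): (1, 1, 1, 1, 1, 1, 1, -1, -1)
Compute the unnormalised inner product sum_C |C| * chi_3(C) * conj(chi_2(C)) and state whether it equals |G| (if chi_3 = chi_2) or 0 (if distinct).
Sum = 0; so <chi_3, chi_2> = 0 (distinct irreducibles are orthogonal).

Proof sketch: Compute term by term over conjugacy classes (|C| * chi_3(C) * conj(chi_2(C))):
  1*(1)*conj(1) + 1*(1)*conj(1) + 2*(-1)*conj(1) + 2*(1)*conj(1) + 2*(-1)*conj(1) + 2*(1)*conj(1) + 2*(-1)*conj(1) + 6*(1)*conj(-1) + 6*(-1)*conj(-1)
  = (1) + (1) + (-2) + (2) + (-2) + (2) + (-2) + (-6) + (6)
  = 0.
Dividing by |G| = 24 gives 0/24 = 0, matching the row-orthogonality relation <chi_3, chi_2> = [chi_3 = chi_2].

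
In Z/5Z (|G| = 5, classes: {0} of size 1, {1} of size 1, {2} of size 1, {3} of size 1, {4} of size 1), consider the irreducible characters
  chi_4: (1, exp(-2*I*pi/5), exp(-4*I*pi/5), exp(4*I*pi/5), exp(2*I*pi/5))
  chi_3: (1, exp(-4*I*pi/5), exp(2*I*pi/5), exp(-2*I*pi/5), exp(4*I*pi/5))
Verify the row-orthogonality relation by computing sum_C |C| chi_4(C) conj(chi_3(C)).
Sum = 0; so <chi_4, chi_3> = 0 (distinct irreducibles are orthogonal).

Reasoning: Compute term by term over conjugacy classes (|C| * chi_4(C) * conj(chi_3(C))):
  1*(1)*conj(1) + 1*(exp(-2*I*pi/5))*conj(exp(-4*I*pi/5)) + 1*(exp(-4*I*pi/5))*conj(exp(2*I*pi/5)) + 1*(exp(4*I*pi/5))*conj(exp(-2*I*pi/5)) + 1*(exp(2*I*pi/5))*conj(exp(4*I*pi/5))
  = (1) + (exp(2*I*pi/5)) + (exp(4*I*pi/5)) + (exp(-4*I*pi/5)) + (exp(-2*I*pi/5))
  = 0.
(Exp terms are combined using exp(i*s)*conj(exp(i*t)) = exp(i*(s-t)), and sums of them are collapsed using the identity that for every m > 1 the m distinct m-th roots of unity sum to 0, e.g. 1 + exp(2*I*pi/3) + exp(-2*I*pi/3) = 0.)
Dividing by |G| = 5 gives 0/5 = 0, matching the row-orthogonality relation <chi_4, chi_3> = [chi_4 = chi_3].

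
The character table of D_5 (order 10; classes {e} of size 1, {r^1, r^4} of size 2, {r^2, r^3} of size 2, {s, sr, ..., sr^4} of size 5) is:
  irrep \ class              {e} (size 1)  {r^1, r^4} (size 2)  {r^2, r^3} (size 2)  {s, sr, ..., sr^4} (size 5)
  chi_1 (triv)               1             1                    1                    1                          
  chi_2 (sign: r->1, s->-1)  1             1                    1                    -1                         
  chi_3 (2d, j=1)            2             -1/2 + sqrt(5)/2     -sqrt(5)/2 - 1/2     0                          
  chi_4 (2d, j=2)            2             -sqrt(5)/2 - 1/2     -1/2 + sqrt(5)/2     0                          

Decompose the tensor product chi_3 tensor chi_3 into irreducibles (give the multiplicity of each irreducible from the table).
chi_3 tensor chi_3 = chi_1 + chi_2 + chi_4 (all other irreducibles have multiplicity 0).

The character of a tensor product is the pointwise product (chi_3 * chi_3)(C) = chi_3(C) * chi_3(C):
  {e}: (2)*(2), {r^1, r^4}: (-1/2 + sqrt(5)/2)*(-1/2 + sqrt(5)/2), {r^2, r^3}: (-sqrt(5)/2 - 1/2)*(-sqrt(5)/2 - 1/2), {s, sr, ..., sr^4}: (0)*(0)
so (chi_3 * chi_3) takes values
  {e} -> 4, {r^1, r^4} -> 3/2 - sqrt(5)/2, {r^2, r^3} -> sqrt(5)/2 + 3/2, {s, sr, ..., sr^4} -> 0.
Now take the inner product of this character with each irreducible chi from the table, <chi_3*chi_3, chi> = (1/10) sum_C |C| (chi_3*chi_3)(C) conj(chi(C)):
  <chi_3*chi_3, chi_1> = (1/10)[1*(4)*conj(1) + 2*(3/2 - sqrt(5)/2)*conj(1) + 2*(sqrt(5)/2 + 3/2)*conj(1) + 5*(0)*conj(1)]
      = (1/10)[(4) + (3 - sqrt(5)) + (sqrt(5) + 3) + (0)] = 10/10 = 1
  <chi_3*chi_3, chi_2> = (1/10)[1*(4)*conj(1) + 2*(3/2 - sqrt(5)/2)*conj(1) + 2*(sqrt(5)/2 + 3/2)*conj(1) + 5*(0)*conj(-1)]
      = (1/10)[(4) + (3 - sqrt(5)) + (sqrt(5) + 3) + (0)] = 10/10 = 1
  <chi_3*chi_3, chi_3> = (1/10)[1*(4)*conj(2) + 2*(3/2 - sqrt(5)/2)*conj(-1/2 + sqrt(5)/2) + 2*(sqrt(5)/2 + 3/2)*conj(-sqrt(5)/2 - 1/2) + 5*(0)*conj(0)]
      = (1/10)[(8) + (-4 + 2*sqrt(5)) + (-2*sqrt(5) - 4) + (0)] = 0/10 = 0
  <chi_3*chi_3, chi_4> = (1/10)[1*(4)*conj(2) + 2*(3/2 - sqrt(5)/2)*conj(-sqrt(5)/2 - 1/2) + 2*(sqrt(5)/2 + 3/2)*conj(-1/2 + sqrt(5)/2) + 5*(0)*conj(0)]
      = (1/10)[(8) + (1 - sqrt(5)) + (1 + sqrt(5)) + (0)] = 10/10 = 1
Hence the multiplicities are chi_1: 1, chi_2: 1, chi_4: 1. Dimension check: dim(chi_3)*dim(chi_3) = 2*2 = 4 and sum (mult * dim) = 1*1 + 1*1 + 1*2 = 4.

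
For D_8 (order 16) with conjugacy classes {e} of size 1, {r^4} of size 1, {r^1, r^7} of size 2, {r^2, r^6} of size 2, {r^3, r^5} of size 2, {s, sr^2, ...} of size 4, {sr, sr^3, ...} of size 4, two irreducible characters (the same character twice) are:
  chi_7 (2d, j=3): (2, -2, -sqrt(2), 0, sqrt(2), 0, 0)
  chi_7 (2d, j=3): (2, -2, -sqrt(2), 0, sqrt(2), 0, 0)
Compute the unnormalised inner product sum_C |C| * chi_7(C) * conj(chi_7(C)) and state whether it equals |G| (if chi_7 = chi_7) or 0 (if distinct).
Sum = 16 = |G| = 16; so <chi_7, chi_7> = 1 (norm-1 confirms irreducibility).

Justification: Compute term by term over conjugacy classes (|C| * chi_7(C) * conj(chi_7(C))):
  1*(2)*conj(2) + 1*(-2)*conj(-2) + 2*(-sqrt(2))*conj(-sqrt(2)) + 2*(0)*conj(0) + 2*(sqrt(2))*conj(sqrt(2)) + 4*(0)*conj(0) + 4*(0)*conj(0)
  = (4) + (4) + (4) + (0) + (4) + (0) + (0)
  = 16.
Dividing by |G| = 16 gives 16/16 = 1, matching the row-orthogonality relation <chi_7, chi_7> = [chi_7 = chi_7].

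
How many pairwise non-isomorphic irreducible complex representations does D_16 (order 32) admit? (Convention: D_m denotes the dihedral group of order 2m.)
11

Derivation: The number of irreducible complex representations of a finite group equals its number of conjugacy classes. D_16 has 11 conjugacy classes (n/2 + 3 for n even), so D_16 (order 32) has exactly 11 irreducible complex representations.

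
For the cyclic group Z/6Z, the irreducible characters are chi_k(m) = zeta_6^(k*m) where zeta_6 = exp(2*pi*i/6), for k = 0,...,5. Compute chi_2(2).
chi_2(2) = zeta_6^4 = exp(-2*I*pi/3)

Details: chi_2(2) = zeta_6^(2*2) = zeta_6^4. Since zeta_6^6 = 1, this equals zeta_6^4 = exp(2*pi*i*4/6) = exp(-2*I*pi/3).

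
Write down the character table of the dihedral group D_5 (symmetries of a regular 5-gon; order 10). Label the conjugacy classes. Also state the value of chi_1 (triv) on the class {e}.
Conjugacy classes: {e} of size 1, {r^1, r^4} of size 2, {r^2, r^3} of size 2, {s, sr, ..., sr^4} of size 5.
Character table:
  irrep \ class              {e} (size 1)  {r^1, r^4} (size 2)  {r^2, r^3} (size 2)  {s, sr, ..., sr^4} (size 5)
  chi_1 (triv)               1             1                    1                    1                          
  chi_2 (sign: r->1, s->-1)  1             1                    1                    -1                         
  chi_3 (2d, j=1)            2             -1/2 + sqrt(5)/2     -sqrt(5)/2 - 1/2     0                          
  chi_4 (2d, j=2)            2             -sqrt(5)/2 - 1/2     -1/2 + sqrt(5)/2     0                          

Spot check: chi_1 (triv) on {e} = 1.

Argument: D_5 has order 2*5 = 10 with 4 conjugacy classes, hence 4 irreducibles. Sum of squared dims 1 + 1 + 4 + 4 = 10 = |G|. Linear characters come from the abelianisation; the 2-dimensional irreps have character r^k -> 2*cos(2*pi*j*k/5), reflections -> 0.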